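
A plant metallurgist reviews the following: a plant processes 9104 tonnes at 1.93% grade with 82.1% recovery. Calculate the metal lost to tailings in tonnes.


31.4516 tonnes

Total metal in feed:
= 9104 * 1.93 / 100 = 175.7072 tonnes
Metal recovered:
= 175.7072 * 82.1 / 100 = 144.2556112 tonnes
Metal lost to tailings:
= 175.7072 - 144.2556112
= 31.4516 tonnes


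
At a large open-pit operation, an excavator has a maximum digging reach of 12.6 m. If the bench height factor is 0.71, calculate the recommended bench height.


8.946 m

Bench height = reach * factor
= 12.6 * 0.71
= 8.946 m


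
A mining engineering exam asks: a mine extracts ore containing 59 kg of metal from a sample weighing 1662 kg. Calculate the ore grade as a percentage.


3.5499%

Ore grade = (metal mass / ore mass) * 100
= (59 / 1662) * 100
= 0.03549939832 * 100
= 3.5499%


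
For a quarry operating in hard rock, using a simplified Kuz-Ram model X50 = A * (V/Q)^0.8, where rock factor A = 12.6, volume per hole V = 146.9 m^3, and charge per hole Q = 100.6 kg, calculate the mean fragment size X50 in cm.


17.0573 cm

Compute V/Q:
V/Q = 146.9 / 100.6 = 1.460238569
Raise to the power 0.8:
(V/Q)^0.8 = 1.460238569^0.8 = 1.353751815
Multiply by A:
X50 = 12.6 * 1.353751815
= 17.0573 cm


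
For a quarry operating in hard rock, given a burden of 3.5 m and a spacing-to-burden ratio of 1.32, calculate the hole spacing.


Spacing = burden * ratio
= 3.5 * 1.32
= 4.62 m

4.62 m


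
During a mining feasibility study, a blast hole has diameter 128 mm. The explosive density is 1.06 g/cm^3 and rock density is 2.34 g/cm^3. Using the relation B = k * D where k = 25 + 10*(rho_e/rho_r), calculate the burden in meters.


3.7798 m

First, compute k:
rho_e / rho_r = 1.06 / 2.34 = 0.452991453
k = 25 + 10 * 0.452991453 = 29.52991453
Then, compute burden:
B = k * D / 1000 = 29.52991453 * 128 / 1000
= 3779.82906 / 1000
= 3.7798 m


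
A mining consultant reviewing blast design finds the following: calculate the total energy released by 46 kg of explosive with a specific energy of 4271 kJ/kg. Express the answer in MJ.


196.466 MJ

Energy = mass * specific_energy / 1000
= 46 * 4271 / 1000
= 196466 / 1000
= 196.466 MJ


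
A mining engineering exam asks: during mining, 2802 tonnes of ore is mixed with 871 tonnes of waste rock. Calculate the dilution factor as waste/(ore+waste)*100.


Total material = ore + waste
= 2802 + 871 = 3673 tonnes
Dilution = waste / total * 100
= 871 / 3673 * 100
= 0.2371358562 * 100
= 23.7136%

23.7136%


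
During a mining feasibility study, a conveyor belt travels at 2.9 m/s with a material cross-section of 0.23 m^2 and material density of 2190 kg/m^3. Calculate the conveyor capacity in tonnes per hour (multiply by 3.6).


5258.628 t/h

Volumetric flow = speed * area
= 2.9 * 0.23 = 0.667 m^3/s
Mass flow = volumetric * density
= 0.667 * 2190 = 1460.73 kg/s
Convert to t/h: multiply by 3.6
Capacity = 1460.73 * 3.6
= 5258.628 t/h


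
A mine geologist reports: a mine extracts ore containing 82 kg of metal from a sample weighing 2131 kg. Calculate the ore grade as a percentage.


Ore grade = (metal mass / ore mass) * 100
= (82 / 2131) * 100
= 0.03847958705 * 100
= 3.848%

3.848%


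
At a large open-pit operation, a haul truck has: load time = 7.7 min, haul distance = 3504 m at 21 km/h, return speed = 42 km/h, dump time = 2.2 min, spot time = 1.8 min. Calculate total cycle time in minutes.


Convert haul speed to m/min: 21 * 1000/60 = 350 m/min
Haul time = 3504 / 350 = 10.01142857 min
Convert return speed to m/min: 42 * 1000/60 = 700 m/min
Return time = 3504 / 700 = 5.005714286 min
Total cycle time:
= 7.7 + 10.01142857 + 2.2 + 5.005714286 + 1.8
= 26.7171 min

26.7171 min


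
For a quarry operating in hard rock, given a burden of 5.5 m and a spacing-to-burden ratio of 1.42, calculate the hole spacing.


Spacing = burden * ratio
= 5.5 * 1.42
= 7.81 m

7.81 m


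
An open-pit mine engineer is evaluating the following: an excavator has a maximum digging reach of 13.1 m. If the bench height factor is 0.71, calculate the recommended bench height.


9.301 m

Bench height = reach * factor
= 13.1 * 0.71
= 9.301 m


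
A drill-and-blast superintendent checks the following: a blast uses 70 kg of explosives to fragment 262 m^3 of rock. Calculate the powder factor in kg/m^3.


Powder factor = explosive mass / rock volume
= 70 / 262
= 0.2672 kg/m^3

0.2672 kg/m^3


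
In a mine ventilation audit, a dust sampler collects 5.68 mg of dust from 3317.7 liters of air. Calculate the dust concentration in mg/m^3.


1.712 mg/m^3

Convert liters to m^3: 1 m^3 = 1000 L
Concentration = mass / volume * 1000
= 5.68 / 3317.7 * 1000
= 0.001712029418 * 1000
= 1.712 mg/m^3


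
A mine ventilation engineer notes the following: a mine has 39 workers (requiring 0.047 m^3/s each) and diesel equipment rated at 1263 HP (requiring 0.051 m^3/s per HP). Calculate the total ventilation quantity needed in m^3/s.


66.246 m^3/s

Airflow for workers:
Q_people = 39 * 0.047 = 1.833 m^3/s
Airflow for diesel equipment:
Q_diesel = 1263 * 0.051 = 64.413 m^3/s
Total ventilation:
Q_total = 1.833 + 64.413
= 66.246 m^3/s


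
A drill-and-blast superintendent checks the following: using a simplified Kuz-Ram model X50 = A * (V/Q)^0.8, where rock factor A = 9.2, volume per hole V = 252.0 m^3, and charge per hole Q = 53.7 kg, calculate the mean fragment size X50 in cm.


31.6905 cm

Compute V/Q:
V/Q = 252.0 / 53.7 = 4.69273743
Raise to the power 0.8:
(V/Q)^0.8 = 4.69273743^0.8 = 3.444617503
Multiply by A:
X50 = 9.2 * 3.444617503
= 31.6905 cm


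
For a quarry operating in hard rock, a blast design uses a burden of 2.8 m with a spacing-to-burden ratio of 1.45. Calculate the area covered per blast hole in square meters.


First, find the spacing:
Spacing = burden * ratio = 2.8 * 1.45
= 4.06 m
Then, calculate the area:
Area = burden * spacing = 2.8 * 4.06
= 11.368 m^2

11.368 m^2


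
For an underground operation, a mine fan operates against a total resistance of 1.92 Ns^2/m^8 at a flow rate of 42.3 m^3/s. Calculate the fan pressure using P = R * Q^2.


Compute Q^2:
Q^2 = 42.3^2 = 1789.29
Compute pressure:
P = R * Q^2 = 1.92 * 1789.29
= 3435.4368 Pa

3435.4368 Pa


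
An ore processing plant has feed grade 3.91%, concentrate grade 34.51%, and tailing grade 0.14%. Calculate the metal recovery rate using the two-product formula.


Using the two-product formula:
R = 100 * c * (f - t) / (f * (c - t))
Numerator = 100 * 34.51 * (3.91 - 0.14)
= 100 * 34.51 * 3.77
= 13010.27
Denominator = 3.91 * (34.51 - 0.14)
= 3.91 * 34.37
= 134.3867
R = 13010.27 / 134.3867
= 96.8122%

96.8122%


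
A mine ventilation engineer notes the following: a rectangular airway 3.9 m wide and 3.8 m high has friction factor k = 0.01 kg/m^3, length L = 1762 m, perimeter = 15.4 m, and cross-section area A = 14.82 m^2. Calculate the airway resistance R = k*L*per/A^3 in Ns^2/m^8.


0.0834 Ns^2/m^8

Compute the numerator:
k * L * per = 0.01 * 1762 * 15.4
= 271.348
Compute the denominator:
A^3 = 14.82^3 = 3254.952168
Resistance:
R = 271.348 / 3254.952168
= 0.0834 Ns^2/m^8


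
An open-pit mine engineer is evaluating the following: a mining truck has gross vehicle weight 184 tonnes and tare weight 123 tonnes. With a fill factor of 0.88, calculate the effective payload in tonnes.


53.68 tonnes

Maximum payload = gross - tare
= 184 - 123 = 61 tonnes
Effective payload = max payload * fill factor
= 61 * 0.88
= 53.68 tonnes


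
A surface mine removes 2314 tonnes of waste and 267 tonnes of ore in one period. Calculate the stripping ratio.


8.6667

Stripping ratio = waste tonnage / ore tonnage
= 2314 / 267
= 8.6667


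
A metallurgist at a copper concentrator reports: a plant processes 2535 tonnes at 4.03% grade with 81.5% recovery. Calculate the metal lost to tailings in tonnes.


18.8997 tonnes

Total metal in feed:
= 2535 * 4.03 / 100 = 102.1605 tonnes
Metal recovered:
= 102.1605 * 81.5 / 100 = 83.2608075 tonnes
Metal lost to tailings:
= 102.1605 - 83.2608075
= 18.8997 tonnes


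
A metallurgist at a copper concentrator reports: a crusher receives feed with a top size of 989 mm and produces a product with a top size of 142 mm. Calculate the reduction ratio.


6.9648

Reduction ratio = feed size / product size
= 989 / 142
= 6.9648


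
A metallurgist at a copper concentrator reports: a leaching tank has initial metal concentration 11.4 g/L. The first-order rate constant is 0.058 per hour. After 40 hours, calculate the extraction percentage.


90.1726%

Compute the exponent:
-k * t = -0.058 * 40 = -2.32
Remaining concentration:
C = 11.4 * exp(-2.32)
= 11.4 * 0.0982735856
= 1.120318876 g/L
Extracted = 11.4 - 1.120318876 = 10.27968112 g/L
Extraction % = 10.27968112 / 11.4 * 100
= 90.1726%


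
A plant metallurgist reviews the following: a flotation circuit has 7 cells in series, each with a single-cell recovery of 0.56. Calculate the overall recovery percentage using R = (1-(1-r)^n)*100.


99.6807%

Complement of single-cell recovery:
1 - r = 1 - 0.56 = 0.44
Raise to power n:
(1 - r)^7 = 0.44^7 = 0.003192778097
Overall recovery:
R = (1 - 0.003192778097) * 100
= 99.6807%


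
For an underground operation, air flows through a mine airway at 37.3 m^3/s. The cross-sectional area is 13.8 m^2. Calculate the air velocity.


Velocity = flow rate / cross-sectional area
= 37.3 / 13.8
= 2.7029 m/s

2.7029 m/s


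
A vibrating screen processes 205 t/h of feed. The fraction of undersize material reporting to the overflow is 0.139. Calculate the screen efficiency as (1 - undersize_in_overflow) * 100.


Screen efficiency = (1 - fraction of undersize in overflow) * 100
= (1 - 0.139) * 100
= 0.861 * 100
= 86.1%

86.1%


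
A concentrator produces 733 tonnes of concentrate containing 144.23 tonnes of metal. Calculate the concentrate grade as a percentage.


Grade = (metal in concentrate / concentrate mass) * 100
= (144.23 / 733) * 100
= 0.1967667121 * 100
= 19.6767%

19.6767%


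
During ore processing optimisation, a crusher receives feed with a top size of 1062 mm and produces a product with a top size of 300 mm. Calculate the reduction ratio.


Reduction ratio = feed size / product size
= 1062 / 300
= 3.54

3.54


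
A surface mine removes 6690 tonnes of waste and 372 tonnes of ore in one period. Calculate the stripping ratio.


17.9839

Stripping ratio = waste tonnage / ore tonnage
= 6690 / 372
= 17.9839


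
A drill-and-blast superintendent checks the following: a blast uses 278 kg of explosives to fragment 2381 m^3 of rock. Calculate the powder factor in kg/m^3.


0.1168 kg/m^3

Powder factor = explosive mass / rock volume
= 278 / 2381
= 0.1168 kg/m^3


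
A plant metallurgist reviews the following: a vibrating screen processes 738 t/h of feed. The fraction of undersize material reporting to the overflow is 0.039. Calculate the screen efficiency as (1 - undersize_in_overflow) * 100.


96.1%

Screen efficiency = (1 - fraction of undersize in overflow) * 100
= (1 - 0.039) * 100
= 0.961 * 100
= 96.1%


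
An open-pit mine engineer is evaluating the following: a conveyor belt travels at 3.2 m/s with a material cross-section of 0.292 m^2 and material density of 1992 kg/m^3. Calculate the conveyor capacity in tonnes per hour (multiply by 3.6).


6700.7693 t/h

Volumetric flow = speed * area
= 3.2 * 0.292 = 0.9344 m^3/s
Mass flow = volumetric * density
= 0.9344 * 1992 = 1861.3248 kg/s
Convert to t/h: multiply by 3.6
Capacity = 1861.3248 * 3.6
= 6700.7693 t/h


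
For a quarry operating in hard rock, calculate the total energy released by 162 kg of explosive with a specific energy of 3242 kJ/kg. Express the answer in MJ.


525.204 MJ

Energy = mass * specific_energy / 1000
= 162 * 3242 / 1000
= 525204 / 1000
= 525.204 MJ


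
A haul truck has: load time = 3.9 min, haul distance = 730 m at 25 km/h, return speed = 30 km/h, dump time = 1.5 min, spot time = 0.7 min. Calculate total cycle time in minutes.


Convert haul speed to m/min: 25 * 1000/60 = 416.6666667 m/min
Haul time = 730 / 416.6666667 = 1.752 min
Convert return speed to m/min: 30 * 1000/60 = 500 m/min
Return time = 730 / 500 = 1.46 min
Total cycle time:
= 3.9 + 1.752 + 1.5 + 1.46 + 0.7
= 9.312 min

9.312 min


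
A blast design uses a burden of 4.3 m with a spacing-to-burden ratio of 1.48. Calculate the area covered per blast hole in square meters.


First, find the spacing:
Spacing = burden * ratio = 4.3 * 1.48
= 6.364 m
Then, calculate the area:
Area = burden * spacing = 4.3 * 6.364
= 27.3652 m^2

27.3652 m^2


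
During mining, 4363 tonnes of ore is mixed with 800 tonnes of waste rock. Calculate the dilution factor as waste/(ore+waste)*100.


Total material = ore + waste
= 4363 + 800 = 5163 tonnes
Dilution = waste / total * 100
= 800 / 5163 * 100
= 0.1549486733 * 100
= 15.4949%

15.4949%


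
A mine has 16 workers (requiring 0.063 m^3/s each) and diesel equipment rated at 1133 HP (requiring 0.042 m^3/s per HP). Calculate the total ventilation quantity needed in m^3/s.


48.594 m^3/s

Airflow for workers:
Q_people = 16 * 0.063 = 1.008 m^3/s
Airflow for diesel equipment:
Q_diesel = 1133 * 0.042 = 47.586 m^3/s
Total ventilation:
Q_total = 1.008 + 47.586
= 48.594 m^3/s


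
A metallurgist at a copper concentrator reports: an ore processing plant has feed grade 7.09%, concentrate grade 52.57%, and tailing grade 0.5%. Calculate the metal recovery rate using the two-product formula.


93.8403%

Using the two-product formula:
R = 100 * c * (f - t) / (f * (c - t))
Numerator = 100 * 52.57 * (7.09 - 0.5)
= 100 * 52.57 * 6.59
= 34643.63
Denominator = 7.09 * (52.57 - 0.5)
= 7.09 * 52.07
= 369.1763
R = 34643.63 / 369.1763
= 93.8403%


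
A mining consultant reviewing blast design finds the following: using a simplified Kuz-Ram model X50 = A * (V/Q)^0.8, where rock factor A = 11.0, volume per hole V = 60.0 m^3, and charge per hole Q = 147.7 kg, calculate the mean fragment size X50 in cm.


Compute V/Q:
V/Q = 60.0 / 147.7 = 0.4062288422
Raise to the power 0.8:
(V/Q)^0.8 = 0.4062288422^0.8 = 0.4864258025
Multiply by A:
X50 = 11.0 * 0.4864258025
= 5.3507 cm

5.3507 cm


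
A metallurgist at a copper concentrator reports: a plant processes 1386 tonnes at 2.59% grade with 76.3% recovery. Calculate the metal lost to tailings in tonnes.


8.5077 tonnes

Total metal in feed:
= 1386 * 2.59 / 100 = 35.8974 tonnes
Metal recovered:
= 35.8974 * 76.3 / 100 = 27.3897162 tonnes
Metal lost to tailings:
= 35.8974 - 27.3897162
= 8.5077 tonnes


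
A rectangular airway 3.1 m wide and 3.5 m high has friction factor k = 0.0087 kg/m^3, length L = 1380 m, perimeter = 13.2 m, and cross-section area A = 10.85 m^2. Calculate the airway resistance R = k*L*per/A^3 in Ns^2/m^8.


0.1241 Ns^2/m^8

Compute the numerator:
k * L * per = 0.0087 * 1380 * 13.2
= 158.4792
Compute the denominator:
A^3 = 10.85^3 = 1277.289125
Resistance:
R = 158.4792 / 1277.289125
= 0.1241 Ns^2/m^8


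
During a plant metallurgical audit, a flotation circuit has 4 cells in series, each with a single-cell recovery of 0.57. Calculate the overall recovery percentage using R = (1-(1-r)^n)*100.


96.5812%

Complement of single-cell recovery:
1 - r = 1 - 0.57 = 0.43
Raise to power n:
(1 - r)^4 = 0.43^4 = 0.03418801
Overall recovery:
R = (1 - 0.03418801) * 100
= 96.5812%


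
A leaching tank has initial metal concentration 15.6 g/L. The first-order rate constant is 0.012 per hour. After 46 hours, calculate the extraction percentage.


Compute the exponent:
-k * t = -0.012 * 46 = -0.552
Remaining concentration:
C = 15.6 * exp(-0.552)
= 15.6 * 0.5757970639
= 8.982434197 g/L
Extracted = 15.6 - 8.982434197 = 6.617565803 g/L
Extraction % = 6.617565803 / 15.6 * 100
= 42.4203%

42.4203%


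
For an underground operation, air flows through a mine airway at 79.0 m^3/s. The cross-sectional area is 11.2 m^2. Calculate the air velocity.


7.0536 m/s

Velocity = flow rate / cross-sectional area
= 79.0 / 11.2
= 7.0536 m/s


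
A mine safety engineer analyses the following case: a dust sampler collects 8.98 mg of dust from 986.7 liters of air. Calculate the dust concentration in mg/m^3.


Convert liters to m^3: 1 m^3 = 1000 L
Concentration = mass / volume * 1000
= 8.98 / 986.7 * 1000
= 0.009101043884 * 1000
= 9.101 mg/m^3

9.101 mg/m^3


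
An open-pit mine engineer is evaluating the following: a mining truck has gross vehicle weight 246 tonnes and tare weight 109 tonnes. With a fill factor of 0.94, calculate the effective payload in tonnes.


128.78 tonnes

Maximum payload = gross - tare
= 246 - 109 = 137 tonnes
Effective payload = max payload * fill factor
= 137 * 0.94
= 128.78 tonnes


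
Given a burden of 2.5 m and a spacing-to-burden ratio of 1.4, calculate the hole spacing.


3.5 m

Spacing = burden * ratio
= 2.5 * 1.4
= 3.5 m


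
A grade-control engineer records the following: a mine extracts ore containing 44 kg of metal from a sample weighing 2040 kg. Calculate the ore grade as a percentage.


Ore grade = (metal mass / ore mass) * 100
= (44 / 2040) * 100
= 0.02156862745 * 100
= 2.1569%

2.1569%


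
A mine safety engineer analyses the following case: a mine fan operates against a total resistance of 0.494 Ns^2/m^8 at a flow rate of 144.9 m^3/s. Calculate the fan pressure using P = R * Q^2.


10372.0289 Pa

Compute Q^2:
Q^2 = 144.9^2 = 20996.01
Compute pressure:
P = R * Q^2 = 0.494 * 20996.01
= 10372.0289 Pa


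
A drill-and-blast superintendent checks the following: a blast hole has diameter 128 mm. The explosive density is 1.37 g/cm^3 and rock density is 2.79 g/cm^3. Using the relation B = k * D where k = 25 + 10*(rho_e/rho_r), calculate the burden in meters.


3.8285 m

First, compute k:
rho_e / rho_r = 1.37 / 2.79 = 0.4910394265
k = 25 + 10 * 0.4910394265 = 29.91039427
Then, compute burden:
B = k * D / 1000 = 29.91039427 * 128 / 1000
= 3828.530466 / 1000
= 3.8285 m


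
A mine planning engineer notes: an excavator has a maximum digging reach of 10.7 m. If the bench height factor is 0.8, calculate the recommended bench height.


Bench height = reach * factor
= 10.7 * 0.8
= 8.56 m

8.56 m


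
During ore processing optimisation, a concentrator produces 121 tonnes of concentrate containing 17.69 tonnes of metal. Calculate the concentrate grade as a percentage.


Grade = (metal in concentrate / concentrate mass) * 100
= (17.69 / 121) * 100
= 0.1461983471 * 100
= 14.6198%

14.6198%


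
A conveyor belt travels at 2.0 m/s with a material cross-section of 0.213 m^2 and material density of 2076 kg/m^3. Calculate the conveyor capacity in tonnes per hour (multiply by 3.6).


Volumetric flow = speed * area
= 2.0 * 0.213 = 0.426 m^3/s
Mass flow = volumetric * density
= 0.426 * 2076 = 884.376 kg/s
Convert to t/h: multiply by 3.6
Capacity = 884.376 * 3.6
= 3183.7536 t/h

3183.7536 t/h


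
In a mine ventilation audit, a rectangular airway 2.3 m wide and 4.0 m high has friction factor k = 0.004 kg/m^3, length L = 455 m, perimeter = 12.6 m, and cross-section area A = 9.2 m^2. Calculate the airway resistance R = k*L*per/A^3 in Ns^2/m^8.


0.0294 Ns^2/m^8

Compute the numerator:
k * L * per = 0.004 * 455 * 12.6
= 22.932
Compute the denominator:
A^3 = 9.2^3 = 778.688
Resistance:
R = 22.932 / 778.688
= 0.0294 Ns^2/m^8


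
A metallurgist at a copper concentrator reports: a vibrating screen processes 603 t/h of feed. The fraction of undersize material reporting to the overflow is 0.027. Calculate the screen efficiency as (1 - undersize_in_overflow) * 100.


97.3%

Screen efficiency = (1 - fraction of undersize in overflow) * 100
= (1 - 0.027) * 100
= 0.973 * 100
= 97.3%


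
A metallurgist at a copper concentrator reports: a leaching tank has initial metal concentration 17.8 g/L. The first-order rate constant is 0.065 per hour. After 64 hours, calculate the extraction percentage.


98.4392%

Compute the exponent:
-k * t = -0.065 * 64 = -4.16
Remaining concentration:
C = 17.8 * exp(-4.16)
= 17.8 * 0.01560755792
= 0.277814531 g/L
Extracted = 17.8 - 0.277814531 = 17.52218547 g/L
Extraction % = 17.52218547 / 17.8 * 100
= 98.4392%


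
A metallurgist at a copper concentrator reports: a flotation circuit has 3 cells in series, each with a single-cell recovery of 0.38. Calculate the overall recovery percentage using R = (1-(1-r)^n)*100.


76.1672%

Complement of single-cell recovery:
1 - r = 1 - 0.38 = 0.62
Raise to power n:
(1 - r)^3 = 0.62^3 = 0.238328
Overall recovery:
R = (1 - 0.238328) * 100
= 76.1672%


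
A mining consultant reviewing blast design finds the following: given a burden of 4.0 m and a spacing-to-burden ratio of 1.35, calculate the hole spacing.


5.4 m

Spacing = burden * ratio
= 4.0 * 1.35
= 5.4 m


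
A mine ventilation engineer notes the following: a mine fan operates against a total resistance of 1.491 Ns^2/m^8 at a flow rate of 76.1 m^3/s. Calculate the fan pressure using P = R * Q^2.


Compute Q^2:
Q^2 = 76.1^2 = 5791.21
Compute pressure:
P = R * Q^2 = 1.491 * 5791.21
= 8634.6941 Pa

8634.6941 Pa


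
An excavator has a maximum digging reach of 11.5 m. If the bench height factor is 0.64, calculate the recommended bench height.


Bench height = reach * factor
= 11.5 * 0.64
= 7.36 m

7.36 m


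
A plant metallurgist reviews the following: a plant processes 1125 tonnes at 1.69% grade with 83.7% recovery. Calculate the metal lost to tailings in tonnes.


Total metal in feed:
= 1125 * 1.69 / 100 = 19.0125 tonnes
Metal recovered:
= 19.0125 * 83.7 / 100 = 15.9134625 tonnes
Metal lost to tailings:
= 19.0125 - 15.9134625
= 3.099 tonnes

3.099 tonnes


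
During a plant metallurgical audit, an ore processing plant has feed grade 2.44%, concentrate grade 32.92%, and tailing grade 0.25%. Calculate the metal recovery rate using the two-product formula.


Using the two-product formula:
R = 100 * c * (f - t) / (f * (c - t))
Numerator = 100 * 32.92 * (2.44 - 0.25)
= 100 * 32.92 * 2.19
= 7209.48
Denominator = 2.44 * (32.92 - 0.25)
= 2.44 * 32.67
= 79.7148
R = 7209.48 / 79.7148
= 90.4409%

90.4409%


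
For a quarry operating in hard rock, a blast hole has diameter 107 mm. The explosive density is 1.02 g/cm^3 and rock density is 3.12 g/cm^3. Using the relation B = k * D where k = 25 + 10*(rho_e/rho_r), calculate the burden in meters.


First, compute k:
rho_e / rho_r = 1.02 / 3.12 = 0.3269230769
k = 25 + 10 * 0.3269230769 = 28.26923077
Then, compute burden:
B = k * D / 1000 = 28.26923077 * 107 / 1000
= 3024.807692 / 1000
= 3.0248 m

3.0248 m


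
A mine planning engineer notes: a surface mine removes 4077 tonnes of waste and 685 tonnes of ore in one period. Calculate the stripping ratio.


5.9518

Stripping ratio = waste tonnage / ore tonnage
= 4077 / 685
= 5.9518


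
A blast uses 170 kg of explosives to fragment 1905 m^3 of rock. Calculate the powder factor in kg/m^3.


0.0892 kg/m^3

Powder factor = explosive mass / rock volume
= 170 / 1905
= 0.0892 kg/m^3


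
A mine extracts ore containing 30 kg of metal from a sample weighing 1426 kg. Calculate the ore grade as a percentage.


2.1038%

Ore grade = (metal mass / ore mass) * 100
= (30 / 1426) * 100
= 0.02103786816 * 100
= 2.1038%


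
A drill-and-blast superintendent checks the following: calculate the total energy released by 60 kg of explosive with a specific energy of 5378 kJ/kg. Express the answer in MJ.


322.68 MJ

Energy = mass * specific_energy / 1000
= 60 * 5378 / 1000
= 322680 / 1000
= 322.68 MJ


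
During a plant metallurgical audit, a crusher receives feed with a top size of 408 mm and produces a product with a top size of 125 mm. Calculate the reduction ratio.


Reduction ratio = feed size / product size
= 408 / 125
= 3.264

3.264


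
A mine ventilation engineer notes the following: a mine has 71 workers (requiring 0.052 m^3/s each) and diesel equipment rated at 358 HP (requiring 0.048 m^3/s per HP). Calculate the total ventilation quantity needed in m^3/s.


20.876 m^3/s

Airflow for workers:
Q_people = 71 * 0.052 = 3.692 m^3/s
Airflow for diesel equipment:
Q_diesel = 358 * 0.048 = 17.184 m^3/s
Total ventilation:
Q_total = 3.692 + 17.184
= 20.876 m^3/s


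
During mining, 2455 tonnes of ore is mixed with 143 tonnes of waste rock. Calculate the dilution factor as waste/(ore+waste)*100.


Total material = ore + waste
= 2455 + 143 = 2598 tonnes
Dilution = waste / total * 100
= 143 / 2598 * 100
= 0.05504234026 * 100
= 5.5042%

5.5042%


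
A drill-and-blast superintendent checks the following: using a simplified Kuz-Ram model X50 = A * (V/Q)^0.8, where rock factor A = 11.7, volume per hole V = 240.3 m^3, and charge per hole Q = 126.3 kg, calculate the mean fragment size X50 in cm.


19.5734 cm

Compute V/Q:
V/Q = 240.3 / 126.3 = 1.902612827
Raise to the power 0.8:
(V/Q)^0.8 = 1.902612827^0.8 = 1.672939888
Multiply by A:
X50 = 11.7 * 1.672939888
= 19.5734 cm


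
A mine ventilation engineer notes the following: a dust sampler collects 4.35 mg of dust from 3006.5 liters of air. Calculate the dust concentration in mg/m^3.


Convert liters to m^3: 1 m^3 = 1000 L
Concentration = mass / volume * 1000
= 4.35 / 3006.5 * 1000
= 0.001446865126 * 1000
= 1.4469 mg/m^3

1.4469 mg/m^3


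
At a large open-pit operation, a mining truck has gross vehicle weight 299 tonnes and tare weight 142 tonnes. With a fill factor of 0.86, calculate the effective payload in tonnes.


135.02 tonnes

Maximum payload = gross - tare
= 299 - 142 = 157 tonnes
Effective payload = max payload * fill factor
= 157 * 0.86
= 135.02 tonnes


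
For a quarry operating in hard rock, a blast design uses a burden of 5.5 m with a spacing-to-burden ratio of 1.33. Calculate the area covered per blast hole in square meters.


40.2325 m^2

First, find the spacing:
Spacing = burden * ratio = 5.5 * 1.33
= 7.315 m
Then, calculate the area:
Area = burden * spacing = 5.5 * 7.315
= 40.2325 m^2


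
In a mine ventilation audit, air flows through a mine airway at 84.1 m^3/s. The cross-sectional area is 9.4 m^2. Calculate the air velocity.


8.9468 m/s

Velocity = flow rate / cross-sectional area
= 84.1 / 9.4
= 8.9468 m/s


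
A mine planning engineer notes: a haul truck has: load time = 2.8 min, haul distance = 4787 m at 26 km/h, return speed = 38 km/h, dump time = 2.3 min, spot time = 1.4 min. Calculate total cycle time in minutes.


Convert haul speed to m/min: 26 * 1000/60 = 433.3333333 m/min
Haul time = 4787 / 433.3333333 = 11.04692308 min
Convert return speed to m/min: 38 * 1000/60 = 633.3333333 m/min
Return time = 4787 / 633.3333333 = 7.558421053 min
Total cycle time:
= 2.8 + 11.04692308 + 2.3 + 7.558421053 + 1.4
= 25.1053 min

25.1053 min


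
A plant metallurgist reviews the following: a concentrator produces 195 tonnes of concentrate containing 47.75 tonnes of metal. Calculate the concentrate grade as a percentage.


24.4872%

Grade = (metal in concentrate / concentrate mass) * 100
= (47.75 / 195) * 100
= 0.2448717949 * 100
= 24.4872%


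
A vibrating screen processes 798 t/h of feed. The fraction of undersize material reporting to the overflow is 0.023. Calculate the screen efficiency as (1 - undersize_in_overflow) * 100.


97.7%

Screen efficiency = (1 - fraction of undersize in overflow) * 100
= (1 - 0.023) * 100
= 0.977 * 100
= 97.7%


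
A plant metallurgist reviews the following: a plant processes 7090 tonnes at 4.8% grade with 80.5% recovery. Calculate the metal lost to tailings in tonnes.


Total metal in feed:
= 7090 * 4.8 / 100 = 340.32 tonnes
Metal recovered:
= 340.32 * 80.5 / 100 = 273.9576 tonnes
Metal lost to tailings:
= 340.32 - 273.9576
= 66.3624 tonnes

66.3624 tonnes


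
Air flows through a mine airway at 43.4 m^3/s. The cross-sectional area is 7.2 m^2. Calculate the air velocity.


Velocity = flow rate / cross-sectional area
= 43.4 / 7.2
= 6.0278 m/s

6.0278 m/s


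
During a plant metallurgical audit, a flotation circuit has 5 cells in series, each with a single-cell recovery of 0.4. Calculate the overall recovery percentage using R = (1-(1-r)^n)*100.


92.224%

Complement of single-cell recovery:
1 - r = 1 - 0.4 = 0.6
Raise to power n:
(1 - r)^5 = 0.6^5 = 0.07776
Overall recovery:
R = (1 - 0.07776) * 100
= 92.224%


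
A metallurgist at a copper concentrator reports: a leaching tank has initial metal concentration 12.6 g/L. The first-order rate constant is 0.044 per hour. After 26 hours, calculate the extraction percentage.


Compute the exponent:
-k * t = -0.044 * 26 = -1.144
Remaining concentration:
C = 12.6 * exp(-1.144)
= 12.6 * 0.3185423009
= 4.013632991 g/L
Extracted = 12.6 - 4.013632991 = 8.586367009 g/L
Extraction % = 8.586367009 / 12.6 * 100
= 68.1458%

68.1458%


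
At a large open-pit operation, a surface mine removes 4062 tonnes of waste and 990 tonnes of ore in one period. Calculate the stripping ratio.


4.103

Stripping ratio = waste tonnage / ore tonnage
= 4062 / 990
= 4.103


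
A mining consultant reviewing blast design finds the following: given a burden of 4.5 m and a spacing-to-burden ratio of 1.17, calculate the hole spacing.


Spacing = burden * ratio
= 4.5 * 1.17
= 5.265 m

5.265 m


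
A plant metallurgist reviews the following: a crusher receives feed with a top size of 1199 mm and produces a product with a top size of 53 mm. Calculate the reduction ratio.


22.6226

Reduction ratio = feed size / product size
= 1199 / 53
= 22.6226


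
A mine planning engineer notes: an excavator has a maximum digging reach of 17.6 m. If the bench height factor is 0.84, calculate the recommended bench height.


Bench height = reach * factor
= 17.6 * 0.84
= 14.784 m

14.784 m


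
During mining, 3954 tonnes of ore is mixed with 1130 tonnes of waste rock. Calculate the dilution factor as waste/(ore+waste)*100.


Total material = ore + waste
= 3954 + 1130 = 5084 tonnes
Dilution = waste / total * 100
= 1130 / 5084 * 100
= 0.2222659323 * 100
= 22.2266%

22.2266%


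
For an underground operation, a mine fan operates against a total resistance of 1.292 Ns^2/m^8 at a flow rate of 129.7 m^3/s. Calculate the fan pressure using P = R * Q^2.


Compute Q^2:
Q^2 = 129.7^2 = 16822.09
Compute pressure:
P = R * Q^2 = 1.292 * 16822.09
= 21734.1403 Pa

21734.1403 Pa


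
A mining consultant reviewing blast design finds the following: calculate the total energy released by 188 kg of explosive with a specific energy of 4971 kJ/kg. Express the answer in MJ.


934.548 MJ

Energy = mass * specific_energy / 1000
= 188 * 4971 / 1000
= 934548 / 1000
= 934.548 MJ


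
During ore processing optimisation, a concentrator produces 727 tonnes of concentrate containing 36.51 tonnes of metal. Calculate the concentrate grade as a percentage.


5.022%

Grade = (metal in concentrate / concentrate mass) * 100
= (36.51 / 727) * 100
= 0.05022008253 * 100
= 5.022%


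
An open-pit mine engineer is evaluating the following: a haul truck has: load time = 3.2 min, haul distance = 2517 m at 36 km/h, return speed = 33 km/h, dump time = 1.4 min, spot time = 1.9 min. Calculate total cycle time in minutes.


Convert haul speed to m/min: 36 * 1000/60 = 600 m/min
Haul time = 2517 / 600 = 4.195 min
Convert return speed to m/min: 33 * 1000/60 = 550 m/min
Return time = 2517 / 550 = 4.576363636 min
Total cycle time:
= 3.2 + 4.195 + 1.4 + 4.576363636 + 1.9
= 15.2714 min

15.2714 min


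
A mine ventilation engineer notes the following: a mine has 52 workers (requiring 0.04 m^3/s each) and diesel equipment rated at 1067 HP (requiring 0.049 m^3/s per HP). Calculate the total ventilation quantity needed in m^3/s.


54.363 m^3/s

Airflow for workers:
Q_people = 52 * 0.04 = 2.08 m^3/s
Airflow for diesel equipment:
Q_diesel = 1067 * 0.049 = 52.283 m^3/s
Total ventilation:
Q_total = 2.08 + 52.283
= 54.363 m^3/s


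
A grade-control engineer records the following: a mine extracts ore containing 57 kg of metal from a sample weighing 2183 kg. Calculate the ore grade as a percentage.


Ore grade = (metal mass / ore mass) * 100
= (57 / 2183) * 100
= 0.02611085662 * 100
= 2.6111%

2.6111%


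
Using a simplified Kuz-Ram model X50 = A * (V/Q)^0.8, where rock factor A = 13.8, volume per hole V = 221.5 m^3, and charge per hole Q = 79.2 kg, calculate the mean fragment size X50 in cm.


Compute V/Q:
V/Q = 221.5 / 79.2 = 2.796717172
Raise to the power 0.8:
(V/Q)^0.8 = 2.796717172^0.8 = 2.276768317
Multiply by A:
X50 = 13.8 * 2.276768317
= 31.4194 cm

31.4194 cm


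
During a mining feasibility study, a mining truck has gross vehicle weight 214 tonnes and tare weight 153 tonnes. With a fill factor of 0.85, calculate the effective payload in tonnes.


51.85 tonnes

Maximum payload = gross - tare
= 214 - 153 = 61 tonnes
Effective payload = max payload * fill factor
= 61 * 0.85
= 51.85 tonnes


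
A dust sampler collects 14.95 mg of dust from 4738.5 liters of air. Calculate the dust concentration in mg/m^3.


Convert liters to m^3: 1 m^3 = 1000 L
Concentration = mass / volume * 1000
= 14.95 / 4738.5 * 1000
= 0.003155006859 * 1000
= 3.155 mg/m^3

3.155 mg/m^3


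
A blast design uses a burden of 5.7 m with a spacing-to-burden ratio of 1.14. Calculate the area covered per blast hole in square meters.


37.0386 m^2

First, find the spacing:
Spacing = burden * ratio = 5.7 * 1.14
= 6.498 m
Then, calculate the area:
Area = burden * spacing = 5.7 * 6.498
= 37.0386 m^2


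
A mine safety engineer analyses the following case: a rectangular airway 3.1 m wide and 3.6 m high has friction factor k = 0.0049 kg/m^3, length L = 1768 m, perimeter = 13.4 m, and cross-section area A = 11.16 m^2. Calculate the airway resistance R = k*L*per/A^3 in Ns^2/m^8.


Compute the numerator:
k * L * per = 0.0049 * 1768 * 13.4
= 116.08688
Compute the denominator:
A^3 = 11.16^3 = 1389.928896
Resistance:
R = 116.08688 / 1389.928896
= 0.0835 Ns^2/m^8

0.0835 Ns^2/m^8


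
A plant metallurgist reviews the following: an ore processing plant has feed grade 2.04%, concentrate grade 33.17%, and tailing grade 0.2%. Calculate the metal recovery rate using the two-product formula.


90.7432%

Using the two-product formula:
R = 100 * c * (f - t) / (f * (c - t))
Numerator = 100 * 33.17 * (2.04 - 0.2)
= 100 * 33.17 * 1.84
= 6103.28
Denominator = 2.04 * (33.17 - 0.2)
= 2.04 * 32.97
= 67.2588
R = 6103.28 / 67.2588
= 90.7432%


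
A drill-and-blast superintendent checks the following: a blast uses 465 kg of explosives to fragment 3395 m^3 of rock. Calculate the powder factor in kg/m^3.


0.137 kg/m^3

Powder factor = explosive mass / rock volume
= 465 / 3395
= 0.137 kg/m^3


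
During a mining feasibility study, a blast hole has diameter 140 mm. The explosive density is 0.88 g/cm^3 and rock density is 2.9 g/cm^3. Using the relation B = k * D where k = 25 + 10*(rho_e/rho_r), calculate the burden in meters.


3.9248 m

First, compute k:
rho_e / rho_r = 0.88 / 2.9 = 0.3034482759
k = 25 + 10 * 0.3034482759 = 28.03448276
Then, compute burden:
B = k * D / 1000 = 28.03448276 * 140 / 1000
= 3924.827586 / 1000
= 3.9248 m


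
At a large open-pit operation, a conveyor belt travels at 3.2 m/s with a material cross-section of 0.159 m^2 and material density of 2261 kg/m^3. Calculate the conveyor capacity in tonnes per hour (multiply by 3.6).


4141.4285 t/h

Volumetric flow = speed * area
= 3.2 * 0.159 = 0.5088 m^3/s
Mass flow = volumetric * density
= 0.5088 * 2261 = 1150.3968 kg/s
Convert to t/h: multiply by 3.6
Capacity = 1150.3968 * 3.6
= 4141.4285 t/h


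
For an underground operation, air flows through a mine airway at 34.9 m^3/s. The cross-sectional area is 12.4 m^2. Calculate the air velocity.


Velocity = flow rate / cross-sectional area
= 34.9 / 12.4
= 2.8145 m/s

2.8145 m/s


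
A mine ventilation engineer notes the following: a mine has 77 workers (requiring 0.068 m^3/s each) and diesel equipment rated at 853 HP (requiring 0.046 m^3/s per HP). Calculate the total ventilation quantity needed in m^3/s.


44.474 m^3/s

Airflow for workers:
Q_people = 77 * 0.068 = 5.236 m^3/s
Airflow for diesel equipment:
Q_diesel = 853 * 0.046 = 39.238 m^3/s
Total ventilation:
Q_total = 5.236 + 39.238
= 44.474 m^3/s


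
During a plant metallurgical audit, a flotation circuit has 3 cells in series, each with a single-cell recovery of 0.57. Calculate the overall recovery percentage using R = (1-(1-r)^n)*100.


92.0493%

Complement of single-cell recovery:
1 - r = 1 - 0.57 = 0.43
Raise to power n:
(1 - r)^3 = 0.43^3 = 0.079507
Overall recovery:
R = (1 - 0.079507) * 100
= 92.0493%


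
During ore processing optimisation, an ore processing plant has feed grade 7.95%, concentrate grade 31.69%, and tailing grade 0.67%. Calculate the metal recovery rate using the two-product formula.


93.5502%

Using the two-product formula:
R = 100 * c * (f - t) / (f * (c - t))
Numerator = 100 * 31.69 * (7.95 - 0.67)
= 100 * 31.69 * 7.28
= 23070.32
Denominator = 7.95 * (31.69 - 0.67)
= 7.95 * 31.02
= 246.609
R = 23070.32 / 246.609
= 93.5502%


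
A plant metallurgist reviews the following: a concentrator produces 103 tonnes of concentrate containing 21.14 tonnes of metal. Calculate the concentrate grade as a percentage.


Grade = (metal in concentrate / concentrate mass) * 100
= (21.14 / 103) * 100
= 0.2052427184 * 100
= 20.5243%

20.5243%


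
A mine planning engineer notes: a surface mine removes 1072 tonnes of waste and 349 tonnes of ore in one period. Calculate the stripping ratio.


3.0716

Stripping ratio = waste tonnage / ore tonnage
= 1072 / 349
= 3.0716


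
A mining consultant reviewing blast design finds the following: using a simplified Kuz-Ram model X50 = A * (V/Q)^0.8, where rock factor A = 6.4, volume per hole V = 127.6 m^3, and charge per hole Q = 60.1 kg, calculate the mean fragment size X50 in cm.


Compute V/Q:
V/Q = 127.6 / 60.1 = 2.12312812
Raise to the power 0.8:
(V/Q)^0.8 = 2.12312812^0.8 = 1.826337186
Multiply by A:
X50 = 6.4 * 1.826337186
= 11.6886 cm

11.6886 cm


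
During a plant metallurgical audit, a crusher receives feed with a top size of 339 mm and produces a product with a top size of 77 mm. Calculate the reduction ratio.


Reduction ratio = feed size / product size
= 339 / 77
= 4.4026

4.4026


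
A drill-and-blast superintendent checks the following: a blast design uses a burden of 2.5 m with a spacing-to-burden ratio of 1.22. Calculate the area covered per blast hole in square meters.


First, find the spacing:
Spacing = burden * ratio = 2.5 * 1.22
= 3.05 m
Then, calculate the area:
Area = burden * spacing = 2.5 * 3.05
= 7.625 m^2

7.625 m^2


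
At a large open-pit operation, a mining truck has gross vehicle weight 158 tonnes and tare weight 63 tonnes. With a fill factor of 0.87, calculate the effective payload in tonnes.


Maximum payload = gross - tare
= 158 - 63 = 95 tonnes
Effective payload = max payload * fill factor
= 95 * 0.87
= 82.65 tonnes

82.65 tonnes


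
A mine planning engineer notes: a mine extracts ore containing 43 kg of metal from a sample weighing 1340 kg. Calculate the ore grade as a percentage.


3.209%

Ore grade = (metal mass / ore mass) * 100
= (43 / 1340) * 100
= 0.03208955224 * 100
= 3.209%


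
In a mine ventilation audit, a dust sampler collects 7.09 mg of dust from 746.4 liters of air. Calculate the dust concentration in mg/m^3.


Convert liters to m^3: 1 m^3 = 1000 L
Concentration = mass / volume * 1000
= 7.09 / 746.4 * 1000
= 0.009498928189 * 1000
= 9.4989 mg/m^3

9.4989 mg/m^3


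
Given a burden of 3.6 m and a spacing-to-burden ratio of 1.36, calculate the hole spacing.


4.896 m

Spacing = burden * ratio
= 3.6 * 1.36
= 4.896 m


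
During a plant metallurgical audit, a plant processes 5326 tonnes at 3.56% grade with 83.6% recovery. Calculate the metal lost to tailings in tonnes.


31.0953 tonnes

Total metal in feed:
= 5326 * 3.56 / 100 = 189.6056 tonnes
Metal recovered:
= 189.6056 * 83.6 / 100 = 158.5102816 tonnes
Metal lost to tailings:
= 189.6056 - 158.5102816
= 31.0953 tonnes
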